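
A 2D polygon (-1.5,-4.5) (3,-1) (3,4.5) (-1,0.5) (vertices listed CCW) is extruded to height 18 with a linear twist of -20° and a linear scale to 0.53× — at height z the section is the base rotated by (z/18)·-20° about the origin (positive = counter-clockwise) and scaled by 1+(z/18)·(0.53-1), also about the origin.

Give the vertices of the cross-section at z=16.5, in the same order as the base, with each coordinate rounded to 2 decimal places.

Cross-section at z=16.5: (-1.62,-2.16) (1.44,-1.08) (2.43,1.89) (-0.45,0.45)

t = z/height = 16.5/18 = 0.916667
s = 1 + (scale-1)·z/height = 1 + (0.53-1)·16.5/18 = 0.569167
θ = twist·z/height = -20°·16.5/18 = -18.3333° = -0.319977 rad
cos θ = 0.949243, sin θ = -0.314545 (intermediates below are computed at full precision and shown rounded to 5 d.p.)
v1: (-1.5,-4.5) → rotate → (-2.83932,-3.79977) → ×s → (-1.61604,-2.16271) → (-1.62,-2.16)
v2: (3,-1) → rotate → (2.53318,-1.89288) → ×s → (1.44180,-1.07736) → (1.44,-1.08)
v3: (3,4.5) → rotate → (4.26318,3.32796) → ×s → (2.42646,1.89416) → (2.43,1.89)
v4: (-1,0.5) → rotate → (-0.79197,0.78917) → ×s → (-0.45076,0.44917) → (-0.45,0.45)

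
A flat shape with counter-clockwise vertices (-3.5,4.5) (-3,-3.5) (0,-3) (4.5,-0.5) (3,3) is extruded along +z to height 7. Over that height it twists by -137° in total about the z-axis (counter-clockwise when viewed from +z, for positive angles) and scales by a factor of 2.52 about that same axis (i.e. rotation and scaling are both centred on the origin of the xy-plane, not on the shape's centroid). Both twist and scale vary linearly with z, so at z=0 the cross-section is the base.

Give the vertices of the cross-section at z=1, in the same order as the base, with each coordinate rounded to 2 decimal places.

Cross-section at z=1: (-2.18,6.59) (-4.87,-2.79) (-1.22,-3.44) (4.96,-2.41) (4.66,2.22)

t = z/height = 1/7 = 0.142857
s = 1 + (scale-1)·z/height = 1 + (2.52-1)·1/7 = 1.217143
θ = twist·z/height = -137°·1/7 = -19.5714° = -0.341586 rad
cos θ = 0.942225, sin θ = -0.334982 (intermediates below are computed at full precision and shown rounded to 5 d.p.)
v1: (-3.5,4.5) → rotate → (-1.79037,5.41245) → ×s → (-2.17913,6.58772) → (-2.18,6.59)
v2: (-3,-3.5) → rotate → (-3.99911,-2.29284) → ×s → (-4.86749,-2.79071) → (-4.87,-2.79)
v3: (0,-3) → rotate → (-1.00495,-2.82667) → ×s → (-1.22316,-3.44047) → (-1.22,-3.44)
v4: (4.5,-0.5) → rotate → (4.07252,-1.97853) → ×s → (4.95684,-2.40815) → (4.96,-2.41)
v5: (3,3) → rotate → (3.83162,1.82173) → ×s → (4.66363,2.21730) → (4.66,2.22)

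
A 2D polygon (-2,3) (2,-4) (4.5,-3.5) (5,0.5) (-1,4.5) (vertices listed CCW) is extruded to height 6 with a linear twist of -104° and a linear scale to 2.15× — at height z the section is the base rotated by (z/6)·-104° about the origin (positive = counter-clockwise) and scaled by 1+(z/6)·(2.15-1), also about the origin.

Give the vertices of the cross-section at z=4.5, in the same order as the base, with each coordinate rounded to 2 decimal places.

t = z/height = 4.5/6 = 0.75
s = 1 + (scale-1)·z/height = 1 + (2.15-1)·4.5/6 = 1.862500
θ = twist·z/height = -104°·4.5/6 = -78.0000° = -1.361357 rad
cos θ = 0.207912, sin θ = -0.978148 (intermediates below are computed at full precision and shown rounded to 5 d.p.)
v1: (-2,3) → rotate → (2.51862,2.58003) → ×s → (4.69093,4.80531) → (4.69,4.81)
v2: (2,-4) → rotate → (-3.49677,-2.78794) → ×s → (-6.51273,-5.19254) → (-6.51,-5.19)
v3: (4.5,-3.5) → rotate → (-2.48791,-5.12936) → ×s → (-4.63374,-9.55342) → (-4.63,-9.55)
v4: (5,0.5) → rotate → (1.52863,-4.78678) → ×s → (2.84708,-8.91538) → (2.85,-8.92)
v5: (-1,4.5) → rotate → (4.19375,1.91375) → ×s → (7.81086,3.56436) → (7.81,3.56)

Cross-section at z=4.5: (4.69,4.81) (-6.51,-5.19) (-4.63,-9.55) (2.85,-8.92) (7.81,3.56)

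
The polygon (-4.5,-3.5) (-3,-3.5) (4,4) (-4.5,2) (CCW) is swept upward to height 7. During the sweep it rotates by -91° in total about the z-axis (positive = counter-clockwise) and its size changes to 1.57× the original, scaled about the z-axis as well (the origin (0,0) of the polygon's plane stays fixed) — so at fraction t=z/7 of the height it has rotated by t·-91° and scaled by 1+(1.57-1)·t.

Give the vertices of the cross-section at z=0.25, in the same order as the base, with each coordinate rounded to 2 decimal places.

Cross-section at z=0.25: (-4.79,-3.31) (-3.26,-3.39) (4.31,3.84) (-4.47,2.30)

t = z/height = 0.25/7 = 0.0357143
s = 1 + (scale-1)·z/height = 1 + (1.57-1)·0.25/7 = 1.020357
θ = twist·z/height = -91°·0.25/7 = -3.2500° = -0.056723 rad
cos θ = 0.998392, sin θ = -0.056693 (intermediates below are computed at full precision and shown rounded to 5 d.p.)
v1: (-4.5,-3.5) → rotate → (-4.69119,-3.23925) → ×s → (-4.78669,-3.30520) → (-4.79,-3.31)
v2: (-3,-3.5) → rotate → (-3.19360,-3.32429) → ×s → (-3.25861,-3.39197) → (-3.26,-3.39)
v3: (4,4) → rotate → (4.22034,3.76680) → ×s → (4.30625,3.84348) → (4.31,3.84)
v4: (-4.5,2) → rotate → (-4.37938,2.25190) → ×s → (-4.46853,2.29774) → (-4.47,2.30)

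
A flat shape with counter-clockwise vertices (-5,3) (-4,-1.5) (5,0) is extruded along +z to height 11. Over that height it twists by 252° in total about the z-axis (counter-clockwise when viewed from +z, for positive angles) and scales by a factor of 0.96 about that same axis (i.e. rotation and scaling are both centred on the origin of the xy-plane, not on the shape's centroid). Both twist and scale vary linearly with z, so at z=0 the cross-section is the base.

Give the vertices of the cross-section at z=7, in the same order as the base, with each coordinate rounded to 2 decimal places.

Cross-section at z=7: (3.61,-4.39) (4.16,0.07) (-4.59,1.64)

t = z/height = 7/11 = 0.636364
s = 1 + (scale-1)·z/height = 1 + (0.96-1)·7/11 = 0.974545
θ = twist·z/height = 252°·7/11 = 160.3636° = 2.798873 rad
cos θ = -0.941844, sin θ = 0.336049 (intermediates below are computed at full precision and shown rounded to 5 d.p.)
v1: (-5,3) → rotate → (3.70107,-4.50578) → ×s → (3.60686,-4.39109) → (3.61,-4.39)
v2: (-4,-1.5) → rotate → (4.27145,0.06857) → ×s → (4.16272,0.06682) → (4.16,0.07)
v3: (5,0) → rotate → (-4.70922,1.68025) → ×s → (-4.58935,1.63748) → (-4.59,1.64)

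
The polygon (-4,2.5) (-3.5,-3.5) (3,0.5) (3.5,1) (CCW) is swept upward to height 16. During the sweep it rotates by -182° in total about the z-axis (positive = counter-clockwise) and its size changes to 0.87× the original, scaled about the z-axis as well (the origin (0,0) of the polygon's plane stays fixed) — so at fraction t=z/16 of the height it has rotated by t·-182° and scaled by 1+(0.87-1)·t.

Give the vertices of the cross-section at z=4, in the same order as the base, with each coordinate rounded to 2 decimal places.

Cross-section at z=4: (-0.99,4.46) (-4.79,0.04) (2.38,-1.73) (3.06,-1.74)

t = z/height = 4/16 = 0.25
s = 1 + (scale-1)·z/height = 1 + (0.87-1)·4/16 = 0.967500
θ = twist·z/height = -182°·4/16 = -45.5000° = -0.794125 rad
cos θ = 0.700909, sin θ = -0.713250 (intermediates below are computed at full precision and shown rounded to 5 d.p.)
v1: (-4,2.5) → rotate → (-1.02051,4.60527) → ×s → (-0.98734,4.45560) → (-0.99,4.46)
v2: (-3.5,-3.5) → rotate → (-4.94956,0.04319) → ×s → (-4.78870,0.04179) → (-4.79,0.04)
v3: (3,0.5) → rotate → (2.45935,-1.78930) → ×s → (2.37942,-1.73114) → (2.38,-1.73)
v4: (3.5,1) → rotate → (3.16643,-1.79547) → ×s → (3.06352,-1.73711) → (3.06,-1.74)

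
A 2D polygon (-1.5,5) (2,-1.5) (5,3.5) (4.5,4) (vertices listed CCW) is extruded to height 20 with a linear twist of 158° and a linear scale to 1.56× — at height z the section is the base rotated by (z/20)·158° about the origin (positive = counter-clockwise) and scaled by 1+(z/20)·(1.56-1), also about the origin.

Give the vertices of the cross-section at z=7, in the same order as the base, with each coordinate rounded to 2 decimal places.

Cross-section at z=7: (-5.94,1.93) (2.84,0.95) (-0.04,7.30) (-0.87,7.15)

t = z/height = 7/20 = 0.35
s = 1 + (scale-1)·z/height = 1 + (1.56-1)·7/20 = 1.196000
θ = twist·z/height = 158°·7/20 = 55.3000° = 0.965167 rad
cos θ = 0.569280, sin θ = 0.822144 (intermediates below are computed at full precision and shown rounded to 5 d.p.)
v1: (-1.5,5) → rotate → (-4.96464,1.61318) → ×s → (-5.93771,1.92937) → (-5.94,1.93)
v2: (2,-1.5) → rotate → (2.37178,0.79037) → ×s → (2.83664,0.94528) → (2.84,0.95)
v3: (5,3.5) → rotate → (-0.03111,6.10320) → ×s → (-0.03720,7.29943) → (-0.04,7.30)
v4: (4.5,4) → rotate → (-0.72682,5.97677) → ×s → (-0.86927,7.14821) → (-0.87,7.15)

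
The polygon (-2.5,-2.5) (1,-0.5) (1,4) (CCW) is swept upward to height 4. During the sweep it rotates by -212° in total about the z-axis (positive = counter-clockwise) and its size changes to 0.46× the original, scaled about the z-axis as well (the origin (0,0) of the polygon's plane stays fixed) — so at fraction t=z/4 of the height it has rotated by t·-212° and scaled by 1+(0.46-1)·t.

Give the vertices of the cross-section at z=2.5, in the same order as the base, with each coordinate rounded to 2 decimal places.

Cross-section at z=2.5: (-0.10,2.34) (-0.69,-0.26) (1.51,-2.28)

t = z/height = 2.5/4 = 0.625
s = 1 + (scale-1)·z/height = 1 + (0.46-1)·2.5/4 = 0.662500
θ = twist·z/height = -212°·2.5/4 = -132.5000° = -2.312561 rad
cos θ = -0.675590, sin θ = -0.737277 (intermediates below are computed at full precision and shown rounded to 5 d.p.)
v1: (-2.5,-2.5) → rotate → (-0.15422,3.53217) → ×s → (-0.10217,2.34006) → (-0.10,2.34)
v2: (1,-0.5) → rotate → (-1.04423,-0.39948) → ×s → (-0.69180,-0.26466) → (-0.69,-0.26)
v3: (1,4) → rotate → (2.27352,-3.43964) → ×s → (1.50621,-2.27876) → (1.51,-2.28)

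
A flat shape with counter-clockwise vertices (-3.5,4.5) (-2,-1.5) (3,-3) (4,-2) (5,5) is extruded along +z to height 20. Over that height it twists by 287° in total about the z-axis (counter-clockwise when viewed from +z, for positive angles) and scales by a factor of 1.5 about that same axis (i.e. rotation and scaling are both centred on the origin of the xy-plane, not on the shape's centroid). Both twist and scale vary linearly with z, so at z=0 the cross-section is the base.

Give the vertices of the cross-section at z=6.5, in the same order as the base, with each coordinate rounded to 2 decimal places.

t = z/height = 6.5/20 = 0.325
s = 1 + (scale-1)·z/height = 1 + (1.5-1)·6.5/20 = 1.162500
θ = twist·z/height = 287°·6.5/20 = 93.2750° = 1.627956 rad
cos θ = -0.057128, sin θ = 0.998367 (intermediates below are computed at full precision and shown rounded to 5 d.p.)
v1: (-3.5,4.5) → rotate → (-4.29270,-3.75136) → ×s → (-4.99027,-4.36096) → (-4.99,-4.36)
v2: (-2,-1.5) → rotate → (1.61181,-1.91104) → ×s → (1.87373,-2.22159) → (1.87,-2.22)
v3: (3,-3) → rotate → (2.82372,3.16649) → ×s → (3.28257,3.68104) → (3.28,3.68)
v4: (4,-2) → rotate → (1.76822,4.10772) → ×s → (2.05556,4.77523) → (2.06,4.78)
v5: (5,5) → rotate → (-5.27748,4.70619) → ×s → (-6.13507,5.47095) → (-6.14,5.47)

Cross-section at z=6.5: (-4.99,-4.36) (1.87,-2.22) (3.28,3.68) (2.06,4.78) (-6.14,5.47)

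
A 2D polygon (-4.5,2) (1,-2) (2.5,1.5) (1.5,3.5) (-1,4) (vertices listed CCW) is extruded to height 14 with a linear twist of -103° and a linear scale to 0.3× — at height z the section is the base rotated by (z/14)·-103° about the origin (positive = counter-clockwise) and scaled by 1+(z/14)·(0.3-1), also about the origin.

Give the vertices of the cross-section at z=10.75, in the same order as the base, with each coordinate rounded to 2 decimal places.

t = z/height = 10.75/14 = 0.767857
s = 1 + (scale-1)·z/height = 1 + (0.3-1)·10.75/14 = 0.462500
θ = twist·z/height = -103°·10.75/14 = -79.0893° = -1.380368 rad
cos θ = 0.189279, sin θ = -0.981923 (intermediates below are computed at full precision and shown rounded to 5 d.p.)
v1: (-4.5,2) → rotate → (1.11209,4.79721) → ×s → (0.51434,2.21871) → (0.51,2.22)
v2: (1,-2) → rotate → (-1.77457,-1.36048) → ×s → (-0.82074,-0.62922) → (-0.82,-0.63)
v3: (2.5,1.5) → rotate → (1.94608,-2.17089) → ×s → (0.90006,-1.00404) → (0.90,-1.00)
v4: (1.5,3.5) → rotate → (3.72065,-0.81041) → ×s → (1.72080,-0.37481) → (1.72,-0.37)
v5: (-1,4) → rotate → (3.73841,1.73904) → ×s → (1.72902,0.80431) → (1.73,0.80)

Cross-section at z=10.75: (0.51,2.22) (-0.82,-0.63) (0.90,-1.00) (1.72,-0.37) (1.73,0.80)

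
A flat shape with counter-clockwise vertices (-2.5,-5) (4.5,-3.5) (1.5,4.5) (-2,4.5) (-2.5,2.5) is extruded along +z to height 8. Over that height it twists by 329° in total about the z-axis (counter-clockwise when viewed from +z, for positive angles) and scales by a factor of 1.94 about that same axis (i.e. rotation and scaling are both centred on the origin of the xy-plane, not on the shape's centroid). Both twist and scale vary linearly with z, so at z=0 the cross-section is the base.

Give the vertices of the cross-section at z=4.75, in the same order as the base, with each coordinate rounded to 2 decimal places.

Cross-section at z=4.75: (1.69,8.54) (-8.20,3.40) (-0.40,-7.38) (4.86,-5.94) (4.79,-2.73)

t = z/height = 4.75/8 = 0.59375
s = 1 + (scale-1)·z/height = 1 + (1.94-1)·4.75/8 = 1.558125
θ = twist·z/height = 329°·4.75/8 = 195.3438° = 3.409392 rad
cos θ = -0.964356, sin θ = -0.264609 (intermediates below are computed at full precision and shown rounded to 5 d.p.)
v1: (-2.5,-5) → rotate → (1.08784,5.48330) → ×s → (1.69499,8.54367) → (1.69,8.54)
v2: (4.5,-3.5) → rotate → (-5.26573,2.18450) → ×s → (-8.20467,3.40373) → (-8.20,3.40)
v3: (1.5,4.5) → rotate → (-0.25579,-4.73651) → ×s → (-0.39855,-7.38008) → (-0.40,-7.38)
v4: (-2,4.5) → rotate → (3.11945,-3.81038) → ×s → (4.86050,-5.93705) → (4.86,-5.94)
v5: (-2.5,2.5) → rotate → (3.07241,-1.74937) → ×s → (4.78720,-2.72573) → (4.79,-2.73)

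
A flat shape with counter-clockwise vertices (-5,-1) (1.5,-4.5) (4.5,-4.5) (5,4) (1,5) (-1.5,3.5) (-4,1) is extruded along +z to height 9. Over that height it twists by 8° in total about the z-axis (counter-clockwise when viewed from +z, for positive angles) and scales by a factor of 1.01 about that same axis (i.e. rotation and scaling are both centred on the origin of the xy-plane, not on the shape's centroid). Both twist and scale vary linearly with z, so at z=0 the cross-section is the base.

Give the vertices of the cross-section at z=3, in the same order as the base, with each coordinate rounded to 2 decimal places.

Cross-section at z=3: (-4.96,-1.24) (1.71,-4.44) (4.72,-4.30) (4.82,4.24) (0.77,5.06) (-1.67,3.44) (-4.06,0.82)

t = z/height = 3/9 = 0.333333
s = 1 + (scale-1)·z/height = 1 + (1.01-1)·3/9 = 1.003333
θ = twist·z/height = 8°·3/9 = 2.6667° = 0.046542 rad
cos θ = 0.998917, sin θ = 0.046525 (intermediates below are computed at full precision and shown rounded to 5 d.p.)
v1: (-5,-1) → rotate → (-4.94806,-1.23154) → ×s → (-4.96455,-1.23565) → (-4.96,-1.24)
v2: (1.5,-4.5) → rotate → (1.70774,-4.42534) → ×s → (1.71343,-4.44009) → (1.71,-4.44)
v3: (4.5,-4.5) → rotate → (4.70449,-4.28576) → ×s → (4.72017,-4.30005) → (4.72,-4.30)
v4: (5,4) → rotate → (4.80848,4.22830) → ×s → (4.82451,4.24239) → (4.82,4.24)
v5: (1,5) → rotate → (0.76629,5.04111) → ×s → (0.76884,5.05791) → (0.77,5.06)
v6: (-1.5,3.5) → rotate → (-1.66121,3.42642) → ×s → (-1.66675,3.43784) → (-1.67,3.44)
v7: (-4,1) → rotate → (-4.04219,0.81282) → ×s → (-4.05567,0.81553) → (-4.06,0.82)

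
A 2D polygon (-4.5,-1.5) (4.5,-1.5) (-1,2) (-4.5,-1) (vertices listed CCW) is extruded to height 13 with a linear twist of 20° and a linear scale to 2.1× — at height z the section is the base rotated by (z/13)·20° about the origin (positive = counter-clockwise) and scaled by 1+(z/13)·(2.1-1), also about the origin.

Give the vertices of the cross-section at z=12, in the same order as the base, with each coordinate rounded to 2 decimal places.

Cross-section at z=12: (-7.65,-5.74) (9.56,0.00) (-3.19,3.19) (-7.96,-4.78)

t = z/height = 12/13 = 0.923077
s = 1 + (scale-1)·z/height = 1 + (2.1-1)·12/13 = 2.015385
θ = twist·z/height = 20°·12/13 = 18.4615° = 0.322215 rad
cos θ = 0.948536, sin θ = 0.316668 (intermediates below are computed at full precision and shown rounded to 5 d.p.)
v1: (-4.5,-1.5) → rotate → (-3.79341,-2.84781) → ×s → (-7.64518,-5.73943) → (-7.65,-5.74)
v2: (4.5,-1.5) → rotate → (4.74342,0.00220) → ×s → (9.55981,0.00444) → (9.56,0.00)
v3: (-1,2) → rotate → (-1.58187,1.58040) → ×s → (-3.18808,3.18512) → (-3.19,3.19)
v4: (-4.5,-1) → rotate → (-3.95175,-2.37354) → ×s → (-7.96429,-4.78360) → (-7.96,-4.78)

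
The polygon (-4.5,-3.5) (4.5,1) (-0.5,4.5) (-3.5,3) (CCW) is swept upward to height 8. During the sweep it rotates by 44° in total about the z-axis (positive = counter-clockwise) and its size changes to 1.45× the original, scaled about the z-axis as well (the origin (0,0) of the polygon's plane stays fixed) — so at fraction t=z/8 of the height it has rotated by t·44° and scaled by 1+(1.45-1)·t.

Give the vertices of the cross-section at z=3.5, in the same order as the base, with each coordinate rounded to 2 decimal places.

t = z/height = 3.5/8 = 0.4375
s = 1 + (scale-1)·z/height = 1 + (1.45-1)·3.5/8 = 1.196875
θ = twist·z/height = 44°·3.5/8 = 19.2500° = 0.335976 rad
cos θ = 0.944089, sin θ = 0.329691 (intermediates below are computed at full precision and shown rounded to 5 d.p.)
v1: (-4.5,-3.5) → rotate → (-3.09448,-4.78792) → ×s → (-3.70371,-5.73054) → (-3.70,-5.73)
v2: (4.5,1) → rotate → (3.91871,2.42770) → ×s → (4.69021,2.90565) → (4.69,2.91)
v3: (-0.5,4.5) → rotate → (-1.95565,4.08356) → ×s → (-2.34067,4.88751) → (-2.34,4.89)
v4: (-3.5,3) → rotate → (-4.29338,1.67835) → ×s → (-5.13864,2.00877) → (-5.14,2.01)

Cross-section at z=3.5: (-3.70,-5.73) (4.69,2.91) (-2.34,4.89) (-5.14,2.01)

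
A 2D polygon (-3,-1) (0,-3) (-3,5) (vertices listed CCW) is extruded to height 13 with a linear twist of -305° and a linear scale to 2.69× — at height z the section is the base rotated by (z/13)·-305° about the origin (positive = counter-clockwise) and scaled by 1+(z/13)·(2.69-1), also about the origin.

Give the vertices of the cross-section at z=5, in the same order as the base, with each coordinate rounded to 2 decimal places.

t = z/height = 5/13 = 0.384615
s = 1 + (scale-1)·z/height = 1 + (2.69-1)·5/13 = 1.650000
θ = twist·z/height = -305°·5/13 = -117.3077° = -2.047405 rad
cos θ = -0.458769, sin θ = -0.888556 (intermediates below are computed at full precision and shown rounded to 5 d.p.)
v1: (-3,-1) → rotate → (0.48775,3.12444) → ×s → (0.80479,5.15532) → (0.80,5.16)
v2: (0,-3) → rotate → (-2.66567,1.37631) → ×s → (-4.39835,2.27091) → (-4.40,2.27)
v3: (-3,5) → rotate → (5.81908,0.37182) → ×s → (9.60149,0.61351) → (9.60,0.61)

Cross-section at z=5: (0.80,5.16) (-4.40,2.27) (9.60,0.61)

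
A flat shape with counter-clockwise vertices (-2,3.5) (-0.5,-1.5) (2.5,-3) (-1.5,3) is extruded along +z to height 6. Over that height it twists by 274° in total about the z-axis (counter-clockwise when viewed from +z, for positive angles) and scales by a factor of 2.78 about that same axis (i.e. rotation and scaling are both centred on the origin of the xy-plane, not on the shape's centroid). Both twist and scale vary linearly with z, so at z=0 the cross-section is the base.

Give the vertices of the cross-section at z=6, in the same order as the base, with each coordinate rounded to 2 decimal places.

Cross-section at z=6: (9.32,6.23) (-4.26,1.10) (-7.83,-7.51) (8.03,4.74)

t = z/height = 6/6 = 1
s = 1 + (scale-1)·z/height = 1 + (2.78-1)·6/6 = 2.780000
θ = twist·z/height = 274°·6/6 = 274.0000° = 4.782202 rad
cos θ = 0.069756, sin θ = -0.997564 (intermediates below are computed at full precision and shown rounded to 5 d.p.)
v1: (-2,3.5) → rotate → (3.35196,2.23928) → ×s → (9.31845,6.22519) → (9.32,6.23)
v2: (-0.5,-1.5) → rotate → (-1.53122,0.39415) → ×s → (-4.25680,1.09573) → (-4.26,1.10)
v3: (2.5,-3) → rotate → (-2.81830,-2.70318) → ×s → (-7.83488,-7.51484) → (-7.83,-7.51)
v4: (-1.5,3) → rotate → (2.88806,1.70562) → ×s → (8.02880,4.74161) → (8.03,4.74)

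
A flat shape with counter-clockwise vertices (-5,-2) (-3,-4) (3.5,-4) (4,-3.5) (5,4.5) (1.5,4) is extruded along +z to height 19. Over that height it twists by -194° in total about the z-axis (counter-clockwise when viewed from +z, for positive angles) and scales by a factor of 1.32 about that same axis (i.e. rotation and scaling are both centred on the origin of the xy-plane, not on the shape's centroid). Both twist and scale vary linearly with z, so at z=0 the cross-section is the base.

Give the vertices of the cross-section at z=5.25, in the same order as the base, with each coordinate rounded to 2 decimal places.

t = z/height = 5.25/19 = 0.276316
s = 1 + (scale-1)·z/height = 1 + (1.32-1)·5.25/19 = 1.088421
θ = twist·z/height = -194°·5.25/19 = -53.6053° = -0.935588 rad
cos θ = 0.593345, sin θ = -0.804948 (intermediates below are computed at full precision and shown rounded to 5 d.p.)
v1: (-5,-2) → rotate → (-4.57662,2.83805) → ×s → (-4.98129,3.08900) → (-4.98,3.09)
v2: (-3,-4) → rotate → (-4.99983,0.04147) → ×s → (-5.44192,0.04513) → (-5.44,0.05)
v3: (3.5,-4) → rotate → (-1.14309,-5.19070) → ×s → (-1.24416,-5.64967) → (-1.24,-5.65)
v4: (4,-3.5) → rotate → (-0.44394,-5.29650) → ×s → (-0.48319,-5.76482) → (-0.48,-5.76)
v5: (5,4.5) → rotate → (6.58899,-1.35469) → ×s → (7.17160,-1.47447) → (7.17,-1.47)
v6: (1.5,4) → rotate → (4.10981,1.16596) → ×s → (4.47320,1.26905) → (4.47,1.27)

Cross-section at z=5.25: (-4.98,3.09) (-5.44,0.05) (-1.24,-5.65) (-0.48,-5.76) (7.17,-1.47) (4.47,1.27)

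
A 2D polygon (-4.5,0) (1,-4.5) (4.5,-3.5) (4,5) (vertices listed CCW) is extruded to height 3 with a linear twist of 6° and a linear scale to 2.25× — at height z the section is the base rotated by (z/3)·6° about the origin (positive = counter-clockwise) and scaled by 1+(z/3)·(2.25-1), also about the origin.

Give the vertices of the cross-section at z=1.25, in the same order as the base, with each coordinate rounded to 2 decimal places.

t = z/height = 1.25/3 = 0.416667
s = 1 + (scale-1)·z/height = 1 + (2.25-1)·1.25/3 = 1.520833
θ = twist·z/height = 6°·1.25/3 = 2.5000° = 0.043633 rad
cos θ = 0.999048, sin θ = 0.043619 (intermediates below are computed at full precision and shown rounded to 5 d.p.)
v1: (-4.5,0) → rotate → (-4.49572,-0.19629) → ×s → (-6.83724,-0.29852) → (-6.84,-0.30)
v2: (1,-4.5) → rotate → (1.19534,-4.45210) → ×s → (1.81791,-6.77090) → (1.82,-6.77)
v3: (4.5,-3.5) → rotate → (4.64838,-3.30038) → ×s → (7.06942,-5.01933) → (7.07,-5.02)
v4: (4,5) → rotate → (3.77810,5.16972) → ×s → (5.74585,7.86228) → (5.75,7.86)

Cross-section at z=1.25: (-6.84,-0.30) (1.82,-6.77) (7.07,-5.02) (5.75,7.86)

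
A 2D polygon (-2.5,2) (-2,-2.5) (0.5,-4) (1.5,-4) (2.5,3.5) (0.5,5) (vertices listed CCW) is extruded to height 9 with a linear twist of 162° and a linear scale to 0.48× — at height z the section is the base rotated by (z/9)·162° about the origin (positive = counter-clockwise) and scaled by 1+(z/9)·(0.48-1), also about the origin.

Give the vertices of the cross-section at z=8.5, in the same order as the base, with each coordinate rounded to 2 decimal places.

Cross-section at z=8.5: (0.67,-1.48) (1.48,0.67) (0.70,1.93) (0.24,2.16) (-1.94,-1.01) (-1.38,-2.15)

t = z/height = 8.5/9 = 0.944444
s = 1 + (scale-1)·z/height = 1 + (0.48-1)·8.5/9 = 0.508889
θ = twist·z/height = 162°·8.5/9 = 153.0000° = 2.670354 rad
cos θ = -0.891007, sin θ = 0.453990 (intermediates below are computed at full precision and shown rounded to 5 d.p.)
v1: (-2.5,2) → rotate → (1.31954,-2.91699) → ×s → (0.67150,-1.48442) → (0.67,-1.48)
v2: (-2,-2.5) → rotate → (2.91699,1.31954) → ×s → (1.48442,0.67150) → (1.48,0.67)
v3: (0.5,-4) → rotate → (1.37046,3.79102) → ×s → (0.69741,1.92921) → (0.70,1.93)
v4: (1.5,-4) → rotate → (0.47945,4.24501) → ×s → (0.24399,2.16024) → (0.24,2.16)
v5: (2.5,3.5) → rotate → (-3.81648,-1.98355) → ×s → (-1.94217,-1.00940) → (-1.94,-1.01)
v6: (0.5,5) → rotate → (-2.71546,-4.22804) → ×s → (-1.38187,-2.15160) → (-1.38,-2.15)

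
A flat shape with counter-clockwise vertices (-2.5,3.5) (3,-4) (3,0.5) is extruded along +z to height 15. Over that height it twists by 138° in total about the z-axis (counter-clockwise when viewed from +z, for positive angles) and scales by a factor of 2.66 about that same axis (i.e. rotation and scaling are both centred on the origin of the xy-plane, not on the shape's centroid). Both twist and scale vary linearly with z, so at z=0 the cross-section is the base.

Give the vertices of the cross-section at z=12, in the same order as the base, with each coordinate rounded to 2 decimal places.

Cross-section at z=12: (-5.61,-8.30) (6.29,9.79) (-3.53,6.14)

t = z/height = 12/15 = 0.8
s = 1 + (scale-1)·z/height = 1 + (2.66-1)·12/15 = 2.328000
θ = twist·z/height = 138°·12/15 = 110.4000° = 1.926843 rad
cos θ = -0.348572, sin θ = 0.937282 (intermediates below are computed at full precision and shown rounded to 5 d.p.)
v1: (-2.5,3.5) → rotate → (-2.40906,-3.56321) → ×s → (-5.60828,-8.29515) → (-5.61,-8.30)
v2: (3,-4) → rotate → (2.70341,4.20613) → ×s → (6.29354,9.79188) → (6.29,9.79)
v3: (3,0.5) → rotate → (-1.51436,2.63756) → ×s → (-3.52542,6.14024) → (-3.53,6.14)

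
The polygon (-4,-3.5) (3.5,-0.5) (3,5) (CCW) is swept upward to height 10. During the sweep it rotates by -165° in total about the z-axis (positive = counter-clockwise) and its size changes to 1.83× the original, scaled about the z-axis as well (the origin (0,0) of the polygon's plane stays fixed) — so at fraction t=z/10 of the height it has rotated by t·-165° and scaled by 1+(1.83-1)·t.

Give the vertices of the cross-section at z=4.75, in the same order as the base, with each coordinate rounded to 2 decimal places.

Cross-section at z=4.75: (-5.90,4.48) (0.30,-4.92) (7.67,-2.69)

t = z/height = 4.75/10 = 0.475
s = 1 + (scale-1)·z/height = 1 + (1.83-1)·4.75/10 = 1.394250
θ = twist·z/height = -165°·4.75/10 = -78.3750° = -1.367902 rad
cos θ = 0.201505, sin θ = -0.979487 (intermediates below are computed at full precision and shown rounded to 5 d.p.)
v1: (-4,-3.5) → rotate → (-4.23423,3.21268) → ×s → (-5.90357,4.47928) → (-5.90,4.48)
v2: (3.5,-0.5) → rotate → (0.21552,-3.52896) → ×s → (0.30050,-4.92025) → (0.30,-4.92)
v3: (3,5) → rotate → (5.50195,-1.93094) → ×s → (7.67110,-2.69221) → (7.67,-2.69)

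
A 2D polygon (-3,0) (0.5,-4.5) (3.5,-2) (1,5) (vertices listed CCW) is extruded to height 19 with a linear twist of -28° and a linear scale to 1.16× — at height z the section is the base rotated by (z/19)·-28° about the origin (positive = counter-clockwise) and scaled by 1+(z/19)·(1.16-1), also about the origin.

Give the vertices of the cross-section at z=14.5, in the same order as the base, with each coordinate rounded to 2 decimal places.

t = z/height = 14.5/19 = 0.763158
s = 1 + (scale-1)·z/height = 1 + (1.16-1)·14.5/19 = 1.122105
θ = twist·z/height = -28°·14.5/19 = -21.3684° = -0.372949 rad
cos θ = 0.931257, sin θ = -0.364364 (intermediates below are computed at full precision and shown rounded to 5 d.p.)
v1: (-3,0) → rotate → (-2.79377,1.09309) → ×s → (-3.13490,1.22656) → (-3.13,1.23)
v2: (0.5,-4.5) → rotate → (-1.17401,-4.37284) → ×s → (-1.31736,-4.90678) → (-1.32,-4.91)
v3: (3.5,-2) → rotate → (2.53067,-3.13779) → ×s → (2.83968,-3.52093) → (2.84,-3.52)
v4: (1,5) → rotate → (2.75307,4.29192) → ×s → (3.08924,4.81599) → (3.09,4.82)

Cross-section at z=14.5: (-3.13,1.23) (-1.32,-4.91) (2.84,-3.52) (3.09,4.82)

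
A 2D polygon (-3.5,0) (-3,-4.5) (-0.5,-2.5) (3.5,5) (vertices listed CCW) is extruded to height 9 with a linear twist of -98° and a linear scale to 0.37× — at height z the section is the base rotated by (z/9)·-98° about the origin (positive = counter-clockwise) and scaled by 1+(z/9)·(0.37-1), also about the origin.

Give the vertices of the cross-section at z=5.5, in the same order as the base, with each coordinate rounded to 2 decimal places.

Cross-section at z=5.5: (-1.08,1.86) (-3.32,0.21) (-1.48,-0.51) (3.74,-0.32)

t = z/height = 5.5/9 = 0.611111
s = 1 + (scale-1)·z/height = 1 + (0.37-1)·5.5/9 = 0.615000
θ = twist·z/height = -98°·5.5/9 = -59.8889° = -1.045258 rad
cos θ = 0.501679, sin θ = -0.865054 (intermediates below are computed at full precision and shown rounded to 5 d.p.)
v1: (-3.5,0) → rotate → (-1.75587,3.02769) → ×s → (-1.07986,1.86203) → (-1.08,1.86)
v2: (-3,-4.5) → rotate → (-5.39778,0.33761) → ×s → (-3.31963,0.20763) → (-3.32,0.21)
v3: (-0.5,-2.5) → rotate → (-2.41347,-0.82167) → ×s → (-1.48429,-0.50533) → (-1.48,-0.51)
v4: (3.5,5) → rotate → (6.08115,-0.51930) → ×s → (3.73990,-0.31937) → (3.74,-0.32)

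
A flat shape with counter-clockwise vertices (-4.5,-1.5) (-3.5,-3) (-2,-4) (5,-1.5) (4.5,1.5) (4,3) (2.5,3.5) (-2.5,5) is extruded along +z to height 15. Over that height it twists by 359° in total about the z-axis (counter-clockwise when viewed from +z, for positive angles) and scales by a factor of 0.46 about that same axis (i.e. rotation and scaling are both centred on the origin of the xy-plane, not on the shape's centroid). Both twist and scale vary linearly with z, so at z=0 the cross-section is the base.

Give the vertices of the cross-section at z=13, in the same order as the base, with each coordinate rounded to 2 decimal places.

Cross-section at z=13: (-2.18,1.28) (-2.43,0.35) (-2.30,-0.60) (1.15,-2.53) (2.18,-1.28) (2.60,-0.55) (2.28,0.22) (1.13,2.75)

t = z/height = 13/15 = 0.866667
s = 1 + (scale-1)·z/height = 1 + (0.46-1)·13/15 = 0.532000
θ = twist·z/height = 359°·13/15 = 311.1333° = 5.430301 rad
cos θ = 0.657814, sin θ = -0.753181 (intermediates below are computed at full precision and shown rounded to 5 d.p.)
v1: (-4.5,-1.5) → rotate → (-4.08993,2.40259) → ×s → (-2.17584,1.27818) → (-2.18,1.28)
v2: (-3.5,-3) → rotate → (-4.56189,0.66269) → ×s → (-2.42693,0.35255) → (-2.43,0.35)
v3: (-2,-4) → rotate → (-4.32835,-1.12489) → ×s → (-2.30268,-0.59844) → (-2.30,-0.60)
v4: (5,-1.5) → rotate → (2.15930,-4.75262) → ×s → (1.14875,-2.52840) → (1.15,-2.53)
v5: (4.5,1.5) → rotate → (4.08993,-2.40259) → ×s → (2.17584,-1.27818) → (2.18,-1.28)
v6: (4,3) → rotate → (4.89080,-1.03928) → ×s → (2.60190,-0.55290) → (2.60,-0.55)
v7: (2.5,3.5) → rotate → (4.28067,0.41940) → ×s → (2.27731,0.22312) → (2.28,0.22)
v8: (-2.5,5) → rotate → (2.12137,5.17202) → ×s → (1.12857,2.75151) → (1.13,2.75)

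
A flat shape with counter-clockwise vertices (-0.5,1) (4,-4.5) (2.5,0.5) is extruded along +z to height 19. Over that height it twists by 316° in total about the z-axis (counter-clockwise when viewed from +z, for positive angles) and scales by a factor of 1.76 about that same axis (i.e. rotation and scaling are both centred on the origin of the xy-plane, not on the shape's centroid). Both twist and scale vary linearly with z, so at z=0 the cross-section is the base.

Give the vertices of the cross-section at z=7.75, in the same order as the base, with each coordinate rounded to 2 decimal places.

Cross-section at z=7.75: (-0.61,-1.33) (1.30,7.78) (-2.57,2.14)

t = z/height = 7.75/19 = 0.407895
s = 1 + (scale-1)·z/height = 1 + (1.76-1)·7.75/19 = 1.310000
θ = twist·z/height = 316°·7.75/19 = 128.8947° = 2.249638 rad
cos θ = -0.627892, sin θ = 0.778301 (intermediates below are computed at full precision and shown rounded to 5 d.p.)
v1: (-0.5,1) → rotate → (-0.46436,-1.01704) → ×s → (-0.60831,-1.33232) → (-0.61,-1.33)
v2: (4,-4.5) → rotate → (0.99079,5.93872) → ×s → (1.29793,7.77972) → (1.30,7.78)
v3: (2.5,0.5) → rotate → (-1.95888,1.63181) → ×s → (-2.56613,2.13767) → (-2.57,2.14)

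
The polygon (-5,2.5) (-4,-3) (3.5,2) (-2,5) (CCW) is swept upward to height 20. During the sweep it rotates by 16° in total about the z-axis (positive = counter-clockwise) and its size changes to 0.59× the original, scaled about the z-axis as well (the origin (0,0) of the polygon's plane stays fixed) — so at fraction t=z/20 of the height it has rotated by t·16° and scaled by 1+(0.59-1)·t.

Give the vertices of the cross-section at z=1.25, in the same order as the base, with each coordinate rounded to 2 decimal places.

Cross-section at z=1.25: (-4.91,2.35) (-3.85,-2.99) (3.38,2.01) (-2.03,4.84)

t = z/height = 1.25/20 = 0.0625
s = 1 + (scale-1)·z/height = 1 + (0.59-1)·1.25/20 = 0.974375
θ = twist·z/height = 16°·1.25/20 = 1.0000° = 0.017453 rad
cos θ = 0.999848, sin θ = 0.017452 (intermediates below are computed at full precision and shown rounded to 5 d.p.)
v1: (-5,2.5) → rotate → (-5.04287,2.41236) → ×s → (-4.91365,2.35054) → (-4.91,2.35)
v2: (-4,-3) → rotate → (-3.94703,-3.06935) → ×s → (-3.84589,-2.99070) → (-3.85,-2.99)
v3: (3.5,2) → rotate → (3.46456,2.06078) → ×s → (3.37578,2.00797) → (3.38,2.01)
v4: (-2,5) → rotate → (-2.08696,4.96433) → ×s → (-2.03348,4.83712) → (-2.03,4.84)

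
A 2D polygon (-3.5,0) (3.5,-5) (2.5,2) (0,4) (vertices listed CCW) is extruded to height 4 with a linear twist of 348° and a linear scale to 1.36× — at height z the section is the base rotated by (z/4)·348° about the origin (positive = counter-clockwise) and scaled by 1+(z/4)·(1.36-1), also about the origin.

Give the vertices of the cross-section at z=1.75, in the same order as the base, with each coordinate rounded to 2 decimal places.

Cross-section at z=1.75: (3.59,-1.89) (-0.89,7.01) (-3.64,-0.70) (-2.16,-4.10)

t = z/height = 1.75/4 = 0.4375
s = 1 + (scale-1)·z/height = 1 + (1.36-1)·1.75/4 = 1.157500
θ = twist·z/height = 348°·1.75/4 = 152.2500° = 2.657264 rad
cos θ = -0.884988, sin θ = 0.465615 (intermediates below are computed at full precision and shown rounded to 5 d.p.)
v1: (-3.5,0) → rotate → (3.09746,-1.62965) → ×s → (3.58531,-1.88632) → (3.59,-1.89)
v2: (3.5,-5) → rotate → (-0.76938,6.05459) → ×s → (-0.89056,7.00819) → (-0.89,7.01)
v3: (2.5,2) → rotate → (-3.14370,-0.60594) → ×s → (-3.63883,-0.70137) → (-3.64,-0.70)
v4: (0,4) → rotate → (-1.86246,-3.53995) → ×s → (-2.15580,-4.09749) → (-2.16,-4.10)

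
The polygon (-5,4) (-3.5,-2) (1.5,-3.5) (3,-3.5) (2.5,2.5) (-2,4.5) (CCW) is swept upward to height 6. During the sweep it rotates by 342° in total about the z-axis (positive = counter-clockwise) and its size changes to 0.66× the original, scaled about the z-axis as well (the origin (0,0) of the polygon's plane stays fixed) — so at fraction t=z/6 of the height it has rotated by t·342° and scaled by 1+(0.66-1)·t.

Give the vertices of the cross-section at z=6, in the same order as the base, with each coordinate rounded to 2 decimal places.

t = z/height = 6/6 = 1
s = 1 + (scale-1)·z/height = 1 + (0.66-1)·6/6 = 0.660000
θ = twist·z/height = 342°·6/6 = 342.0000° = 5.969026 rad
cos θ = 0.951057, sin θ = -0.309017 (intermediates below are computed at full precision and shown rounded to 5 d.p.)
v1: (-5,4) → rotate → (-3.51921,5.34931) → ×s → (-2.32268,3.53055) → (-2.32,3.53)
v2: (-3.5,-2) → rotate → (-3.94673,-0.82055) → ×s → (-2.60484,-0.54157) → (-2.60,-0.54)
v3: (1.5,-3.5) → rotate → (0.34503,-3.79222) → ×s → (0.22772,-2.50287) → (0.23,-2.50)
v4: (3,-3.5) → rotate → (1.77161,-4.25575) → ×s → (1.16926,-2.80879) → (1.17,-2.81)
v5: (2.5,2.5) → rotate → (3.15018,1.60510) → ×s → (2.07912,1.05937) → (2.08,1.06)
v6: (-2,4.5) → rotate → (-0.51154,4.89779) → ×s → (-0.33761,3.23254) → (-0.34,3.23)

Cross-section at z=6: (-2.32,3.53) (-2.60,-0.54) (0.23,-2.50) (1.17,-2.81) (2.08,1.06) (-0.34,3.23)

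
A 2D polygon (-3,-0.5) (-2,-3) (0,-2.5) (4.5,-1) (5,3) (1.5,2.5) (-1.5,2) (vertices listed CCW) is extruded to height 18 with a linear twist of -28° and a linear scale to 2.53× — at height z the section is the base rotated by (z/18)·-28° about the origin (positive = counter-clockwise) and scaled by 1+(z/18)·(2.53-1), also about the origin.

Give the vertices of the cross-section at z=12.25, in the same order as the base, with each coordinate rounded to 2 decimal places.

Cross-section at z=12.25: (-6.12,1.03) (-5.86,-4.46) (-1.67,-4.82) (8.02,-4.93) (11.65,2.46) (4.56,3.82) (-1.56,4.86)

t = z/height = 12.25/18 = 0.680556
s = 1 + (scale-1)·z/height = 1 + (2.53-1)·12.25/18 = 2.041250
θ = twist·z/height = -28°·12.25/18 = -19.0556° = -0.332582 rad
cos θ = 0.945202, sin θ = -0.326485 (intermediates below are computed at full precision and shown rounded to 5 d.p.)
v1: (-3,-0.5) → rotate → (-2.99885,0.50685) → ×s → (-6.12140,1.03461) → (-6.12,1.03)
v2: (-2,-3) → rotate → (-2.86986,-2.18264) → ×s → (-5.85810,-4.45531) → (-5.86,-4.46)
v3: (0,-2.5) → rotate → (-0.81621,-2.36301) → ×s → (-1.66609,-4.82349) → (-1.67,-4.82)
v4: (4.5,-1) → rotate → (3.92693,-2.41438) → ×s → (8.01584,-4.92836) → (8.02,-4.93)
v5: (5,3) → rotate → (5.70547,1.20318) → ×s → (11.64628,2.45600) → (11.65,2.46)
v6: (1.5,2.5) → rotate → (2.23402,1.87328) → ×s → (4.56018,3.82383) → (4.56,3.82)
v7: (-1.5,2) → rotate → (-0.76483,2.38013) → ×s → (-1.56122,4.85844) → (-1.56,4.86)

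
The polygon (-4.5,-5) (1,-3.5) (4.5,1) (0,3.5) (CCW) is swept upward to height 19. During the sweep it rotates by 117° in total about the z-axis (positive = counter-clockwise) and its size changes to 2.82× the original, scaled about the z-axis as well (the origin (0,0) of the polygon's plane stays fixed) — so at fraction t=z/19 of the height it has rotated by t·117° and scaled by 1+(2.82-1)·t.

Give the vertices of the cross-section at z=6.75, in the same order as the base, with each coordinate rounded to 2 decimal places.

t = z/height = 6.75/19 = 0.355263
s = 1 + (scale-1)·z/height = 1 + (2.82-1)·6.75/19 = 1.646579
θ = twist·z/height = 117°·6.75/19 = 41.5658° = 0.725460 rad
cos θ = 0.748194, sin θ = 0.663480 (intermediates below are computed at full precision and shown rounded to 5 d.p.)
v1: (-4.5,-5) → rotate → (-0.04948,-6.72663) → ×s → (-0.08147,-11.07593) → (-0.08,-11.08)
v2: (1,-3.5) → rotate → (3.07037,-1.95520) → ×s → (5.05561,-3.21939) → (5.06,-3.22)
v3: (4.5,1) → rotate → (2.70340,3.73385) → ×s → (4.45135,6.14808) → (4.45,6.15)
v4: (0,3.5) → rotate → (-2.32218,2.61868) → ×s → (-3.82365,4.31186) → (-3.82,4.31)

Cross-section at z=6.75: (-0.08,-11.08) (5.06,-3.22) (4.45,6.15) (-3.82,4.31)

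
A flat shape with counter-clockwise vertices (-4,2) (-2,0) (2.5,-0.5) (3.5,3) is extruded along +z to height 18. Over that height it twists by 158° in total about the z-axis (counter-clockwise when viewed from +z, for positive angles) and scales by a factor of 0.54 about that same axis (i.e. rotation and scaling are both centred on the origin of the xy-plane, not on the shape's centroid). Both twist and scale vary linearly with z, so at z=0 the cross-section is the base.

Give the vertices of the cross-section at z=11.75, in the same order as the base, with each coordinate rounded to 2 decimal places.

Cross-section at z=11.75: (-0.73,-3.04) (0.32,-1.36) (-0.06,1.78) (-2.60,1.91)

t = z/height = 11.75/18 = 0.652778
s = 1 + (scale-1)·z/height = 1 + (0.54-1)·11.75/18 = 0.699722
θ = twist·z/height = 158°·11.75/18 = 103.1389° = 1.800113 rad
cos θ = -0.227312, sin θ = 0.973822 (intermediates below are computed at full precision and shown rounded to 5 d.p.)
v1: (-4,2) → rotate → (-1.03839,-4.34991) → ×s → (-0.72659,-3.04373) → (-0.73,-3.04)
v2: (-2,0) → rotate → (0.45462,-1.94764) → ×s → (0.31811,-1.36281) → (0.32,-1.36)
v3: (2.5,-0.5) → rotate → (-0.08137,2.54821) → ×s → (-0.05694,1.78304) → (-0.06,1.78)
v4: (3.5,3) → rotate → (-3.71706,2.72644) → ×s → (-2.60091,1.90775) → (-2.60,1.91)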